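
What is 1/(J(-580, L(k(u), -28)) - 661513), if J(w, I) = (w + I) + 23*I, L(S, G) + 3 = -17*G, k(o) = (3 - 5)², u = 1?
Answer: -1/650741 ≈ -1.5367e-6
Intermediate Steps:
k(o) = 4 (k(o) = (-2)² = 4)
L(S, G) = -3 - 17*G
J(w, I) = w + 24*I (J(w, I) = (I + w) + 23*I = w + 24*I)
1/(J(-580, L(k(u), -28)) - 661513) = 1/((-580 + 24*(-3 - 17*(-28))) - 661513) = 1/((-580 + 24*(-3 + 476)) - 661513) = 1/((-580 + 24*473) - 661513) = 1/((-580 + 11352) - 661513) = 1/(10772 - 661513) = 1/(-650741) = -1/650741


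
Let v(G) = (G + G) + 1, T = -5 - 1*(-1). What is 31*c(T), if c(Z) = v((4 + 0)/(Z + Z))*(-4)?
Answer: 0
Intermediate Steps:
T = -4 (T = -5 + 1 = -4)
v(G) = 1 + 2*G (v(G) = 2*G + 1 = 1 + 2*G)
c(Z) = -4 - 16/Z (c(Z) = (1 + 2*((4 + 0)/(Z + Z)))*(-4) = (1 + 2*(4/((2*Z))))*(-4) = (1 + 2*(4*(1/(2*Z))))*(-4) = (1 + 2*(2/Z))*(-4) = (1 + 4/Z)*(-4) = -4 - 16/Z)
31*c(T) = 31*(-4 - 16/(-4)) = 31*(-4 - 16*(-1/4)) = 31*(-4 + 4) = 31*0 = 0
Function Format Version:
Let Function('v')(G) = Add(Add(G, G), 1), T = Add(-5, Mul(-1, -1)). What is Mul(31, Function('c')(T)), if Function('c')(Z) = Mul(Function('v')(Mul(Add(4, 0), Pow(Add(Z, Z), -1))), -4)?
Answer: 0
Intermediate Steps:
T = -4 (T = Add(-5, 1) = -4)
Function('v')(G) = Add(1, Mul(2, G)) (Function('v')(G) = Add(Mul(2, G), 1) = Add(1, Mul(2, G)))
Function('c')(Z) = Add(-4, Mul(-16, Pow(Z, -1))) (Function('c')(Z) = Mul(Add(1, Mul(2, Mul(Add(4, 0), Pow(Add(Z, Z), -1)))), -4) = Mul(Add(1, Mul(2, Mul(4, Pow(Mul(2, Z), -1)))), -4) = Mul(Add(1, Mul(2, Mul(4, Mul(Rational(1, 2), Pow(Z, -1))))), -4) = Mul(Add(1, Mul(2, Mul(2, Pow(Z, -1)))), -4) = Mul(Add(1, Mul(4, Pow(Z, -1))), -4) = Add(-4, Mul(-16, Pow(Z, -1))))
Mul(31, Function('c')(T)) = Mul(31, Add(-4, Mul(-16, Pow(-4, -1)))) = Mul(31, Add(-4, Mul(-16, Rational(-1, 4)))) = Mul(31, Add(-4, 4)) = Mul(31, 0) = 0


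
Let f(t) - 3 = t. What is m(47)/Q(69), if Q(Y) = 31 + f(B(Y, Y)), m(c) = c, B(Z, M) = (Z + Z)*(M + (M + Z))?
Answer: 47/28600 ≈ 0.0016434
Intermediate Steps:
B(Z, M) = 2*Z*(Z + 2*M) (B(Z, M) = (2*Z)*(Z + 2*M) = 2*Z*(Z + 2*M))
f(t) = 3 + t
Q(Y) = 34 + 6*Y² (Q(Y) = 31 + (3 + 2*Y*(Y + 2*Y)) = 31 + (3 + 2*Y*(3*Y)) = 31 + (3 + 6*Y²) = 34 + 6*Y²)
m(47)/Q(69) = 47/(34 + 6*69²) = 47/(34 + 6*4761) = 47/(34 + 28566) = 47/28600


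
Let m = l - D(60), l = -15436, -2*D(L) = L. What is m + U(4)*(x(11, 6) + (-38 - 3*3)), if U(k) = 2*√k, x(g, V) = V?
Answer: -15570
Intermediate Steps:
D(L) = -L/2
m = -15406 (m = -15436 - (-1)*60/2 = -15436 - 1*(-30) = -15436 + 30 = -15406)
m + U(4)*(x(11, 6) + (-38 - 3*3)) = -15406 + (2*√4)*(6 + (-38 - 3*3)) = -15406 + (2*2)*(6 + (-38 - 9)) = -15406 + 4*(6 - 47) = -15406 + 4*(-41) = -15406 - 164 = -15570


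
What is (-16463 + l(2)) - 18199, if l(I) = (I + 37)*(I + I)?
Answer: -34506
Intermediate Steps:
l(I) = 2*I*(37 + I) (l(I) = (37 + I)*(2*I) = 2*I*(37 + I))
(-16463 + l(2)) - 18199 = (-16463 + 2*2*(37 + 2)) - 18199 = (-16463 + 2*2*39) - 18199 = (-16463 + 156) - 18199 = -16307 - 18199 = -34506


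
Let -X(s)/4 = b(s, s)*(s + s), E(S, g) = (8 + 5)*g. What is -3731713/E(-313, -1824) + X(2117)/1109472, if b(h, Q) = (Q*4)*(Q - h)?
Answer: 3731713/23712 ≈ 157.38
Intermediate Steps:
E(S, g) = 13*g
b(h, Q) = 4*Q*(Q - h) (b(h, Q) = (4*Q)*(Q - h) = 4*Q*(Q - h))
X(s) = 0 (X(s) = -4*4*s*(s - s)*(s + s) = -4*4*s*0*2*s = -0*2*s = -4*0 = 0)
-3731713/E(-313, -1824) + X(2117)/1109472 = -3731713/(13*(-1824)) + 0/1109472 = -3731713/(-23712) + 0*(1/1109472) = -3731713*(-1/23712) + 0 = 3731713/23712 + 0 = 3731713/23712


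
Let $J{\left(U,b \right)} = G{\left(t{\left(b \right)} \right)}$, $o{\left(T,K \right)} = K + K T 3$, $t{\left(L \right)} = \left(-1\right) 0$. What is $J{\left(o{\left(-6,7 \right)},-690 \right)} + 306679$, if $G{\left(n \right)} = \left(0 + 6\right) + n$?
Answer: $306685$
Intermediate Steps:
$t{\left(L \right)} = 0$
$o{\left(T,K \right)} = K + 3 K T$
$G{\left(n \right)} = 6 + n$
$J{\left(U,b \right)} = 6$ ($J{\left(U,b \right)} = 6 + 0 = 6$)
$J{\left(o{\left(-6,7 \right)},-690 \right)} + 306679 = 6 + 306679 = 306685$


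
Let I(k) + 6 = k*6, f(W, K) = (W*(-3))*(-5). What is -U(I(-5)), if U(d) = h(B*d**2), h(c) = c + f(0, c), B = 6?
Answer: -7776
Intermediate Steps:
f(W, K) = 15*W (f(W, K) = -3*W*(-5) = 15*W)
h(c) = c (h(c) = c + 15*0 = c + 0 = c)
I(k) = -6 + 6*k (I(k) = -6 + k*6 = -6 + 6*k)
U(d) = 6*d**2
-U(I(-5)) = -6*(-6 + 6*(-5))**2 = -6*(-6 - 30)**2 = -6*(-36)**2 = -6*1296 = -1*7776 = -7776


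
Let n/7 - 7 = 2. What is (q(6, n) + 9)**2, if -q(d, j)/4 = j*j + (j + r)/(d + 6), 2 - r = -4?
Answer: 252492100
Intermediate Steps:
n = 63 (n = 49 + 7*2 = 49 + 14 = 63)
r = 6 (r = 2 - 1*(-4) = 2 + 4 = 6)
q(d, j) = -4*j**2 - 4*(6 + j)/(6 + d) (q(d, j) = -4*(j*j + (j + 6)/(d + 6)) = -4*(j**2 + (6 + j)/(6 + d)) = -4*j**2 - 4*(6 + j)/(6 + d))
(q(6, n) + 9)**2 = (4*(-6 - 1*63 - 6*63**2 - 1*6*63**2)/(6 + 6) + 9)**2 = (4*(-6 - 63 - 6*3969 - 1*6*3969)/12 + 9)**2 = (4*(1/12)*(-6 - 63 - 23814 - 23814) + 9)**2 = (4*(1/12)*(-47697) + 9)**2 = (-15899 + 9)**2 = (-15890)**2 = 252492100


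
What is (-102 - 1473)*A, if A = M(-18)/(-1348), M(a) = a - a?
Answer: 0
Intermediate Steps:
M(a) = 0
A = 0 (A = 0/(-1348) = 0*(-1/1348) = 0)
(-102 - 1473)*A = (-102 - 1473)*0 = -1575*0 = 0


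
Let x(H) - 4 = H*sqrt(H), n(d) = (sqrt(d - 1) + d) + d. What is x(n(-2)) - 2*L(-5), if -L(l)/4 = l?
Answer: -36 + (-4 + I*sqrt(3))**(3/2) ≈ -41.235 - 7.4438*I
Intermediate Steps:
L(l) = -4*l
n(d) = sqrt(-1 + d) + 2*d (n(d) = (sqrt(-1 + d) + d) + d = (d + sqrt(-1 + d)) + d = sqrt(-1 + d) + 2*d)
x(H) = 4 + H**(3/2) (x(H) = 4 + H*sqrt(H) = 4 + H**(3/2))
x(n(-2)) - 2*L(-5) = (4 + (sqrt(-1 - 2) + 2*(-2))**(3/2)) - (-8)*(-5) = (4 + (sqrt(-3) - 4)**(3/2)) - 2*20 = (4 + (I*sqrt(3) - 4)**(3/2)) - 40 = (4 + (-4 + I*sqrt(3))**(3/2)) - 40 = -36 + (-4 + I*sqrt(3))**(3/2)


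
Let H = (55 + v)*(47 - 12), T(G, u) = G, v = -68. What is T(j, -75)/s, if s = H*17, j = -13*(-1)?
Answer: -1/595 ≈ -0.0016807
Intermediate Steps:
j = 13
H = -455 (H = (55 - 68)*(47 - 12) = -13*35 = -455)
s = -7735 (s = -455*17 = -7735)
T(j, -75)/s = 13/(-7735) = 13*(-1/7735) = -1/595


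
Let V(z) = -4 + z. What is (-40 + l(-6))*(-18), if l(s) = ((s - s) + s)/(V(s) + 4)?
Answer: 702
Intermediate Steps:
l(s) = 1 (l(s) = ((s - s) + s)/((-4 + s) + 4) = (0 + s)/s = s/s = 1)
(-40 + l(-6))*(-18) = (-40 + 1)*(-18) = -39*(-18) = 702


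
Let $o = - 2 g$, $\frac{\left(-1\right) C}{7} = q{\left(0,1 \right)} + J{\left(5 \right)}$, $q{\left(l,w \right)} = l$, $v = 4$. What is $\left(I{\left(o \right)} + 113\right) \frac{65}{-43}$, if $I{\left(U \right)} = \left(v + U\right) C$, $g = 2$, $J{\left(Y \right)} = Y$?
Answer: $- \frac{7345}{43} \approx -170.81$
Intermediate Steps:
$C = -35$ ($C = - 7 \left(0 + 5\right) = \left(-7\right) 5 = -35$)
$o = -4$ ($o = \left(-2\right) 2 = -4$)
$I{\left(U \right)} = -140 - 35 U$ ($I{\left(U \right)} = \left(4 + U\right) \left(-35\right) = -140 - 35 U$)
$\left(I{\left(o \right)} + 113\right) \frac{65}{-43} = \left(\left(-140 - -140\right) + 113\right) \frac{65}{-43} = \left(\left(-140 + 140\right) + 113\right) 65 \left(- \frac{1}{43}\right) = \left(0 + 113\right) \left(- \frac{65}{43}\right) = 113 \left(- \frac{65}{43}\right) = - \frac{7345}{43}$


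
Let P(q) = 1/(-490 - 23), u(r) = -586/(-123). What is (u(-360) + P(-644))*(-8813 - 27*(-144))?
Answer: -493312625/21033 ≈ -23454.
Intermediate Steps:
u(r) = 586/123 (u(r) = -586*(-1/123) = 586/123)
P(q) = -1/513 (P(q) = 1/(-513) = -1/513)
(u(-360) + P(-644))*(-8813 - 27*(-144)) = (586/123 - 1/513)*(-8813 - 27*(-144)) = 100165*(-8813 + 3888)/21033 = (100165/21033)*(-4925) = -493312625/21033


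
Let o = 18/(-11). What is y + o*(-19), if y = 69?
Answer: 1101/11 ≈ 100.09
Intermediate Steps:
o = -18/11 (o = 18*(-1/11) = -18/11 ≈ -1.6364)
y + o*(-19) = 69 - 18/11*(-19) = 69 + 342/11 = 1101/11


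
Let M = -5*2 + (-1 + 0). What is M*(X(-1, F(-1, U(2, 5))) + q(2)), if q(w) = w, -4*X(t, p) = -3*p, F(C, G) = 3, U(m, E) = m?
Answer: -187/4 ≈ -46.750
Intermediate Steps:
X(t, p) = 3*p/4 (X(t, p) = -(-3)*p/4 = 3*p/4)
M = -11 (M = -10 - 1 = -11)
M*(X(-1, F(-1, U(2, 5))) + q(2)) = -11*((¾)*3 + 2) = -11*(9/4 + 2) = -11*17/4 = -187/4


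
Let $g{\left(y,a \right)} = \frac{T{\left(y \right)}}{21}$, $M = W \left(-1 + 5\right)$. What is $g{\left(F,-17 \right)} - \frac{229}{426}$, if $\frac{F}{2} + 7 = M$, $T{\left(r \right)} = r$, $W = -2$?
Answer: $- \frac{5863}{2982} \approx -1.9661$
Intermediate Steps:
$M = -8$ ($M = - 2 \left(-1 + 5\right) = \left(-2\right) 4 = -8$)
$F = -30$ ($F = -14 + 2 \left(-8\right) = -14 - 16 = -30$)
$g{\left(y,a \right)} = \frac{y}{21}$
$g{\left(F,-17 \right)} - \frac{229}{426} = \frac{1}{21} \left(-30\right) - \frac{229}{426} = - \frac{10}{7} - 229 \cdot \frac{1}{426} = - \frac{10}{7} - \frac{229}{426} = - \frac{5863}{2982}$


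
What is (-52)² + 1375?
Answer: 4079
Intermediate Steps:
(-52)² + 1375 = 2704 + 1375 = 4079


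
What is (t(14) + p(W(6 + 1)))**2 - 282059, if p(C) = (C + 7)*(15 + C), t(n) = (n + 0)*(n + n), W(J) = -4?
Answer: -101434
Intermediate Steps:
t(n) = 2*n**2 (t(n) = n*(2*n) = 2*n**2)
p(C) = (7 + C)*(15 + C)
(t(14) + p(W(6 + 1)))**2 - 282059 = (2*14**2 + (105 + (-4)**2 + 22*(-4)))**2 - 282059 = (2*196 + (105 + 16 - 88))**2 - 282059 = (392 + 33)**2 - 282059 = 425**2 - 282059 = 180625 - 282059 = -101434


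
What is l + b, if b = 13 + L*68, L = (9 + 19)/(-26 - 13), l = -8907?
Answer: -348770/39 ≈ -8942.8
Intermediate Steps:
L = -28/39 (L = 28/(-39) = 28*(-1/39) = -28/39 ≈ -0.71795)
b = -1397/39 (b = 13 - 28/39*68 = 13 - 1904/39 = -1397/39 ≈ -35.820)
l + b = -8907 - 1397/39 = -348770/39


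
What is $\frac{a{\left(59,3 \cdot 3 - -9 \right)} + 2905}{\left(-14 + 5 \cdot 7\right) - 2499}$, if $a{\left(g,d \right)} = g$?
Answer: $- \frac{494}{413} \approx -1.1961$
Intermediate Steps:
$\frac{a{\left(59,3 \cdot 3 - -9 \right)} + 2905}{\left(-14 + 5 \cdot 7\right) - 2499} = \frac{59 + 2905}{\left(-14 + 5 \cdot 7\right) - 2499} = \frac{2964}{\left(-14 + 35\right) - 2499} = \frac{2964}{21 - 2499} = \frac{2964}{-2478} = 2964 \left(- \frac{1}{2478}\right) = - \frac{494}{413}$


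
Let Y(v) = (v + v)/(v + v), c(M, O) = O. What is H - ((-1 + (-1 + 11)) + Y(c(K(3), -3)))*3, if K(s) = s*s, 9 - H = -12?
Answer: -9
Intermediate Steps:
H = 21 (H = 9 - 1*(-12) = 9 + 12 = 21)
K(s) = s²
Y(v) = 1 (Y(v) = (2*v)/((2*v)) = (2*v)*(1/(2*v)) = 1)
H - ((-1 + (-1 + 11)) + Y(c(K(3), -3)))*3 = 21 - ((-1 + (-1 + 11)) + 1)*3 = 21 - ((-1 + 10) + 1)*3 = 21 - (9 + 1)*3 = 21 - 10*3 = 21 - 1*30 = 21 - 30 = -9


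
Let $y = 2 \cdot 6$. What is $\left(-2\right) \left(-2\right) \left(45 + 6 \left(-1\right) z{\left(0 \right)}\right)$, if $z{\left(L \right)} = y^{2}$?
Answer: $-3276$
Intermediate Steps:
$y = 12$
$z{\left(L \right)} = 144$ ($z{\left(L \right)} = 12^{2} = 144$)
$\left(-2\right) \left(-2\right) \left(45 + 6 \left(-1\right) z{\left(0 \right)}\right) = \left(-2\right) \left(-2\right) \left(45 + 6 \left(-1\right) 144\right) = 4 \left(45 - 864\right) = 4 \left(-819\right) = -3276$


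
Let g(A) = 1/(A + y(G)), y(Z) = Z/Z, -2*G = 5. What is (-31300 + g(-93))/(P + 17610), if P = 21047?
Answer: -2879601/3556444 ≈ -0.80969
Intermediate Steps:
G = -5/2 (G = -½*5 = -5/2 ≈ -2.5000)
y(Z) = 1
g(A) = 1/(1 + A) (g(A) = 1/(A + 1) = 1/(1 + A))
(-31300 + g(-93))/(P + 17610) = (-31300 + 1/(1 - 93))/(21047 + 17610) = (-31300 + 1/(-92))/38657 = (-31300 - 1/92)*(1/38657) = -2879601/92*1/38657 = -2879601/3556444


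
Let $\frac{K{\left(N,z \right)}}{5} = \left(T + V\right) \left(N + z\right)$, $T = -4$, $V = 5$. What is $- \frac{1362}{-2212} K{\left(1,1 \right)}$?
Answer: $\frac{3405}{553} \approx 6.1573$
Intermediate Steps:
$K{\left(N,z \right)} = 5 N + 5 z$ ($K{\left(N,z \right)} = 5 \left(-4 + 5\right) \left(N + z\right) = 5 \cdot 1 \left(N + z\right) = 5 \left(N + z\right) = 5 N + 5 z$)
$- \frac{1362}{-2212} K{\left(1,1 \right)} = - \frac{1362}{-2212} \left(5 \cdot 1 + 5 \cdot 1\right) = \left(-1362\right) \left(- \frac{1}{2212}\right) \left(5 + 5\right) = \frac{681}{1106} \cdot 10 = \frac{3405}{553}$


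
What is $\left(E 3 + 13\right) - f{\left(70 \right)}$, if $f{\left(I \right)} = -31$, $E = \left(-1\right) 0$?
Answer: $44$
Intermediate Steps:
$E = 0$
$\left(E 3 + 13\right) - f{\left(70 \right)} = \left(0 \cdot 3 + 13\right) - -31 = \left(0 + 13\right) + 31 = 13 + 31 = 44$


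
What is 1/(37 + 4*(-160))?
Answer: -1/603 ≈ -0.0016584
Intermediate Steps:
1/(37 + 4*(-160)) = 1/(37 - 640) = 1/(-603) = -1/603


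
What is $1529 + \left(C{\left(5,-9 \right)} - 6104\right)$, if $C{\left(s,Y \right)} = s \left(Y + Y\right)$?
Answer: $-4665$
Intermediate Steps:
$C{\left(s,Y \right)} = 2 Y s$ ($C{\left(s,Y \right)} = s 2 Y = 2 Y s$)
$1529 + \left(C{\left(5,-9 \right)} - 6104\right) = 1529 + \left(2 \left(-9\right) 5 - 6104\right) = 1529 - 6194 = -4665$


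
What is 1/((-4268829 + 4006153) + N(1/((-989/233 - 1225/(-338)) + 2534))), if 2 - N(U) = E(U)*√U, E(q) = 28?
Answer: -26203541192523/6882988979173914934 + 91*√92973421014/3441494489586957467 ≈ -3.8070e-6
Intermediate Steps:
N(U) = 2 - 28*√U
1/((-4268829 + 4006153) + N(1/((-989/233 - 1225/(-338)) + 2534))) = 1/((-4268829 + 4006153) + (2 - 28/√((-989/233 - 1225/(-338)) + 2534))) = 1/(-262676 + (2 - 28/√((-989*1/233 - 1225*(-1/338)) + 2534))) = 1/(-262676 + (2 - 28/√((-989/233 + 1225/338) + 2534))) = 1/(-262676 + (2 - 28/√(-48857/78754 + 2534))) = 1/(-262676 + (2 - 28*13*√92973421014/199513779)) = 1/(-262676 + (2 - 364*√92973421014/199513779)) = 1/(-262674 - 364*√92973421014/199513779)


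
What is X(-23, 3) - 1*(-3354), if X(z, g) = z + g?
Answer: 3334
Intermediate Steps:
X(z, g) = g + z
X(-23, 3) - 1*(-3354) = (3 - 23) - 1*(-3354) = -20 + 3354 = 3334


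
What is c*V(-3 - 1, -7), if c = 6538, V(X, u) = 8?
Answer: 52304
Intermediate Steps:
c*V(-3 - 1, -7) = 6538*8 = 52304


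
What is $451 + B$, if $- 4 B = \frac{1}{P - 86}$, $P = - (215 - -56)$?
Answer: $\frac{644029}{1428} \approx 451.0$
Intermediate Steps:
$P = -271$ ($P = - (215 + 56) = \left(-1\right) 271 = -271$)
$B = \frac{1}{1428}$ ($B = - \frac{1}{4 \left(-271 - 86\right)} = - \frac{1}{4 \left(-357\right)} = \left(- \frac{1}{4}\right) \left(- \frac{1}{357}\right) = \frac{1}{1428} \approx 0.00070028$)
$451 + B = 451 + \frac{1}{1428} = \frac{644029}{1428}$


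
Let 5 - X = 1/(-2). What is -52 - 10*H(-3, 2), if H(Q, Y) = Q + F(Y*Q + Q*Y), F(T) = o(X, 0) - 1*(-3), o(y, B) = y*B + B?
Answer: -52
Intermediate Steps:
X = 11/2 (X = 5 - 1/(-2) = 5 - 1*(-½) = 5 + ½ = 11/2 ≈ 5.5000)
o(y, B) = B + B*y (o(y, B) = B*y + B = B + B*y)
F(T) = 3 (F(T) = 0*(1 + 11/2) - 1*(-3) = 0*(13/2) + 3 = 0 + 3 = 3)
H(Q, Y) = 3 + Q (H(Q, Y) = Q + 3 = 3 + Q)
-52 - 10*H(-3, 2) = -52 - 10*(3 - 3) = -52 - 10*0 = -52 + 0 = -52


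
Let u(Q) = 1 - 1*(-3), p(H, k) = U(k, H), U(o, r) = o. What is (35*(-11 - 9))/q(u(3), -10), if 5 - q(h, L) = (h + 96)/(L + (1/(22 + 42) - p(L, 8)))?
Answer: -161140/2431 ≈ -66.286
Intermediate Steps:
p(H, k) = k
u(Q) = 4 (u(Q) = 1 + 3 = 4)
q(h, L) = 5 - (96 + h)/(-511/64 + L) (q(h, L) = 5 - (h + 96)/(L + (1/(22 + 42) - 1*8)) = 5 - (96 + h)/(L + (1/64 - 8)) = 5 - (96 + h)/(L - 511/64) = 5 - (96 + h)/(-511/64 + L))
(35*(-11 - 9))/q(u(3), -10) = (35*(-11 - 9))/(((-8699 - 64*4 + 320*(-10))/(-511 + 64*(-10)))) = (35*(-20))/(((-8699 - 256 - 3200)/(-511 - 640))) = -700/(-12155/(-1151)) = -700/((-1/1151*(-12155))) = -700/12155/1151 = -700*1151/12155 = -161140/2431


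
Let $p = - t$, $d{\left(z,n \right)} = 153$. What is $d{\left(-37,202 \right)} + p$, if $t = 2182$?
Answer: $-2029$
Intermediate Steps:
$p = -2182$ ($p = \left(-1\right) 2182 = -2182$)
$d{\left(-37,202 \right)} + p = 153 - 2182 = -2029$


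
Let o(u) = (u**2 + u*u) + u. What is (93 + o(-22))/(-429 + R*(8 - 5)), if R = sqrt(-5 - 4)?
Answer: -148577/61374 - 1039*I/20458 ≈ -2.4208 - 0.050787*I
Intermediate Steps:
R = 3*I (R = sqrt(-9) = 3*I ≈ 3.0*I)
o(u) = u + 2*u**2 (o(u) = (u**2 + u**2) + u = 2*u**2 + u = u + 2*u**2)
(93 + o(-22))/(-429 + R*(8 - 5)) = (93 - 22*(1 + 2*(-22)))/(-429 + (3*I)*(8 - 5)) = (93 - 22*(1 - 44))/(-429 + (3*I)*3) = (93 - 22*(-43))/(-429 + 9*I) = (93 + 946)*((-429 - 9*I)/184122) = 1039*((-429 - 9*I)/184122) = 1039*(-429 - 9*I)/184122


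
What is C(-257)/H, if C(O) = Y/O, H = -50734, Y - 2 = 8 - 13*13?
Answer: -159/13038638 ≈ -1.2195e-5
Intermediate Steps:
Y = -159 (Y = 2 + (8 - 13*13) = 2 + (8 - 169) = 2 - 161 = -159)
C(O) = -159/O
C(-257)/H = -159/(-257)/(-50734) = -159*(-1/257)*(-1/50734) = (159/257)*(-1/50734) = -159/13038638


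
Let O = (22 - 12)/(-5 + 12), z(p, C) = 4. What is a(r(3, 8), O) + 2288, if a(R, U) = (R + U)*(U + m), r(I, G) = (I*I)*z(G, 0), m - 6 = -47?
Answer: 39538/49 ≈ 806.90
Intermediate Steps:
m = -41 (m = 6 - 47 = -41)
O = 10/7 ≈ 1.4286
r(I, G) = 4*I² (r(I, G) = (I*I)*4 = I²*4 = 4*I²)
a(R, U) = (-41 + U)*(R + U) (a(R, U) = (R + U)*(U - 41) = (R + U)*(-41 + U) = (-41 + U)*(R + U))
a(r(3, 8), O) + 2288 = ((10/7)² - 164*3² - 41*10/7 + (4*3²)*(10/7)) + 2288 = (100/49 - 164*9 - 410/7 + (4*9)*(10/7)) + 2288 = (100/49 - 41*36 - 410/7 + 36*(10/7)) + 2288 = (100/49 - 1476 - 410/7 + 360/7) + 2288 = -72574/49 + 2288 = 39538/49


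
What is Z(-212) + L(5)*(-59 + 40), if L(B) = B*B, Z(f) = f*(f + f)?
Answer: 89413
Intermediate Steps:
Z(f) = 2*f**2 (Z(f) = f*(2*f) = 2*f**2)
L(B) = B**2
Z(-212) + L(5)*(-59 + 40) = 2*(-212)**2 + 5**2*(-59 + 40) = 2*44944 + 25*(-19) = 89888 - 475 = 89413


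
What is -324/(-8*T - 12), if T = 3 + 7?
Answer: 81/23 ≈ 3.5217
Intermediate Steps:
T = 10
-324/(-8*T - 12) = -324/(-8*10 - 12) = -324/(-80 - 12) = -324/(-92) = -324*(-1/92) = 81/23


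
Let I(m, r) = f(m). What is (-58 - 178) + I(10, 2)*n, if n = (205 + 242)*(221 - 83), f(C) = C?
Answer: 616624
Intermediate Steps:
I(m, r) = m
n = 61686 (n = 447*138 = 61686)
(-58 - 178) + I(10, 2)*n = (-58 - 178) + 10*61686 = -236 + 616860 = 616624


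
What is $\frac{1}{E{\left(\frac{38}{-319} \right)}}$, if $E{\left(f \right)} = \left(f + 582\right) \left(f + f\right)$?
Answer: $- \frac{101761}{14107120} \approx -0.0072135$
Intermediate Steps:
$E{\left(f \right)} = 2 f \left(582 + f\right)$ ($E{\left(f \right)} = \left(582 + f\right) 2 f = 2 f \left(582 + f\right)$)
$\frac{1}{E{\left(\frac{38}{-319} \right)}} = \frac{1}{2 \frac{38}{-319} \left(582 + \frac{38}{-319}\right)} = \frac{1}{2 \cdot 38 \left(- \frac{1}{319}\right) \left(582 + 38 \left(- \frac{1}{319}\right)\right)} = \frac{1}{2 \left(- \frac{38}{319}\right) \left(582 - \frac{38}{319}\right)} = \frac{1}{2 \left(- \frac{38}{319}\right) \frac{185620}{319}} = \frac{1}{- \frac{14107120}{101761}} = - \frac{101761}{14107120}$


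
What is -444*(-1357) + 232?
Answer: 602740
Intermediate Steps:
-444*(-1357) + 232 = 602508 + 232 = 602740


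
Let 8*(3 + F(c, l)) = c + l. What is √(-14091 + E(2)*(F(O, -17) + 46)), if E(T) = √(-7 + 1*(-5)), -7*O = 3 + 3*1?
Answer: √(-2761836 + 15981*I*√3)/14 ≈ 0.59484 + 118.71*I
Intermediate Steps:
O = -6/7 (O = -(3 + 3*1)/7 = -(3 + 3)/7 = -⅐*6 = -6/7 ≈ -0.85714)
F(c, l) = -3 + c/8 + l/8 (F(c, l) = -3 + (c + l)/8 = -3 + (c/8 + l/8) = -3 + c/8 + l/8)
E(T) = 2*I*√3 (E(T) = √(-7 - 5) = √(-12) = 2*I*√3)
√(-14091 + E(2)*(F(O, -17) + 46)) = √(-14091 + (2*I*√3)*((-3 + (⅛)*(-6/7) + (⅛)*(-17)) + 46)) = √(-14091 + (2*I*√3)*((-3 - 3/28 - 17/8) + 46)) = √(-14091 + (2*I*√3)*(-293/56 + 46)) = √(-14091 + (2*I*√3)*(2283/56)) = √(-14091 + 2283*I*√3/28)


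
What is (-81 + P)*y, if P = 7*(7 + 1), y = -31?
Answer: 775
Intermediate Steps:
P = 56 (P = 7*8 = 56)
(-81 + P)*y = (-81 + 56)*(-31) = -25*(-31) = 775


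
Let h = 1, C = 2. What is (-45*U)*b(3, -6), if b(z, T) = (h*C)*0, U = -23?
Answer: 0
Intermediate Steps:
b(z, T) = 0 (b(z, T) = (1*2)*0 = 2*0 = 0)
(-45*U)*b(3, -6) = -45*(-23)*0 = 1035*0 = 0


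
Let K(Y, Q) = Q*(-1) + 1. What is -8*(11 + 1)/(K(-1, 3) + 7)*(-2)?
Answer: 192/5 ≈ 38.400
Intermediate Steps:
K(Y, Q) = 1 - Q (K(Y, Q) = -Q + 1 = 1 - Q)
-8*(11 + 1)/(K(-1, 3) + 7)*(-2) = -8*(11 + 1)/((1 - 1*3) + 7)*(-2) = -96/((1 - 3) + 7)*(-2) = -96/(-2 + 7)*(-2) = -96/5*(-2) = 192/5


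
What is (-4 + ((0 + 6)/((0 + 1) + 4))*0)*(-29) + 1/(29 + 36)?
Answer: 7541/65 ≈ 116.02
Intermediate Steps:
(-4 + ((0 + 6)/((0 + 1) + 4))*0)*(-29) + 1/(29 + 36) = (-4 + (6/(1 + 4))*0)*(-29) + 1/65 = (-4 + (6/5)*0)*(-29) + 1/65 = (-4 + 0)*(-29) + 1/65 = -4*(-29) + 1/65 = 116 + 1/65 = 7541/65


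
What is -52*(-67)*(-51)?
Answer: -177684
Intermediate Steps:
-52*(-67)*(-51) = 3484*(-51) = -177684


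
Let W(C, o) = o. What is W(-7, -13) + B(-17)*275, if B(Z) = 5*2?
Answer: 2737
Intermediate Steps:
B(Z) = 10
W(-7, -13) + B(-17)*275 = -13 + 10*275 = -13 + 2750 = 2737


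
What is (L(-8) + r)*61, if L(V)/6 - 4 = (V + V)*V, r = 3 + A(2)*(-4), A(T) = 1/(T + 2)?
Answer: 48434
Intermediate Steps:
A(T) = 1/(2 + T)
r = 2 (r = 3 - 4/(2 + 2) = 3 - 4/4 = 3 + (¼)*(-4) = 3 - 1 = 2)
L(V) = 24 + 12*V² (L(V) = 24 + 6*((V + V)*V) = 24 + 6*((2*V)*V) = 24 + 6*(2*V²) = 24 + 12*V²)
(L(-8) + r)*61 = ((24 + 12*(-8)²) + 2)*61 = ((24 + 12*64) + 2)*61 = ((24 + 768) + 2)*61 = (792 + 2)*61 = 794*61 = 48434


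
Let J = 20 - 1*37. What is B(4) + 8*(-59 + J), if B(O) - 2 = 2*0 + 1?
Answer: -605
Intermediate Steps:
B(O) = 3 (B(O) = 2 + (2*0 + 1) = 2 + (0 + 1) = 2 + 1 = 3)
J = -17 (J = 20 - 37 = -17)
B(4) + 8*(-59 + J) = 3 + 8*(-59 - 17) = 3 + 8*(-76) = 3 - 608 = -605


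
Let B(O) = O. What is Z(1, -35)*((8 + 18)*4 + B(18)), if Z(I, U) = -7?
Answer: -854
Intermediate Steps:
Z(1, -35)*((8 + 18)*4 + B(18)) = -7*((8 + 18)*4 + 18) = -7*(26*4 + 18) = -7*(104 + 18) = -7*122 = -854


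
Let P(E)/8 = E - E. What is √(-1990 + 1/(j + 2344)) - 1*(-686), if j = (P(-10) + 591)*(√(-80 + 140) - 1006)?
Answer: 686 + √(-2356963962 + 4704360*√15)/(2*√(296101 - 591*√15)) ≈ 686.0 + 44.609*I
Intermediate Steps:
P(E) = 0 (P(E) = 8*(E - E) = 8*0 = 0)
j = -594546 + 1182*√15 (j = (0 + 591)*(√(-80 + 140) - 1006) = 591*(√60 - 1006) = 591*(2*√15 - 1006) = 591*(-1006 + 2*√15) = -594546 + 1182*√15 ≈ -5.8997e+5)
√(-1990 + 1/(j + 2344)) - 1*(-686) = √(-1990 + 1/((-594546 + 1182*√15) + 2344)) - 1*(-686) = √(-1990 + 1/(-592202 + 1182*√15)) + 686 = 686 + √(-1990 + 1/(-592202 + 1182*√15))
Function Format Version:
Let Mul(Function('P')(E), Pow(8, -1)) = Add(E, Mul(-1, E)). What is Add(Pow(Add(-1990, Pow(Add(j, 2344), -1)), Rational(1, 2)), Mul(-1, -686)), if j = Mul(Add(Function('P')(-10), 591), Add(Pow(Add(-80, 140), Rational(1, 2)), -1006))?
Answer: Add(686, Mul(Rational(1, 2), Pow(Add(-2356963962, Mul(4704360, Pow(15, Rational(1, 2)))), Rational(1, 2)), Pow(Add(296101, Mul(-591, Pow(15, Rational(1, 2)))), Rational(-1, 2)))) ≈ Add(686.00, Mul(44.609, I))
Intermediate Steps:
Function('P')(E) = 0 (Function('P')(E) = Mul(8, Add(E, Mul(-1, E))) = Mul(8, 0) = 0)
j = Add(-594546, Mul(1182, Pow(15, Rational(1, 2)))) (j = Mul(Add(0, 591), Add(Pow(Add(-80, 140), Rational(1, 2)), -1006)) = Mul(591, Add(Pow(60, Rational(1, 2)), -1006)) = Mul(591, Add(Mul(2, Pow(15, Rational(1, 2))), -1006)) = Mul(591, Add(-1006, Mul(2, Pow(15, Rational(1, 2))))) = Add(-594546, Mul(1182, Pow(15, Rational(1, 2)))) ≈ -5.8997e+5)
Add(Pow(Add(-1990, Pow(Add(j, 2344), -1)), Rational(1, 2)), Mul(-1, -686)) = Add(Pow(Add(-1990, Pow(Add(Add(-594546, Mul(1182, Pow(15, Rational(1, 2)))), 2344), -1)), Rational(1, 2)), Mul(-1, -686)) = Add(Pow(Add(-1990, Pow(Add(-592202, Mul(1182, Pow(15, Rational(1, 2)))), -1)), Rational(1, 2)), 686) = Add(686, Pow(Add(-1990, Pow(Add(-592202, Mul(1182, Pow(15, Rational(1, 2)))), -1)), Rational(1, 2)))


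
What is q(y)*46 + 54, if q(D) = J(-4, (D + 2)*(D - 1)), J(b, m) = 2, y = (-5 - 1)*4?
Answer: 146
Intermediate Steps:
y = -24 (y = -6*4 = -24)
q(D) = 2
q(y)*46 + 54 = 2*46 + 54 = 92 + 54 = 146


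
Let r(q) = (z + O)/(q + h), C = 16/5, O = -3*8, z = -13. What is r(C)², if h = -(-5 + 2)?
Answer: 34225/961 ≈ 35.614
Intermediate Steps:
O = -24
h = 3 (h = -1*(-3) = 3)
C = 16/5 (C = 16*(⅕) = 16/5 ≈ 3.2000)
r(q) = -37/(3 + q) (r(q) = (-13 - 24)/(q + 3) = -37/(3 + q))
r(C)² = (-37/(3 + 16/5))² = (-37/31/5)² = (-37*5/31)² = (-185/31)² = 34225/961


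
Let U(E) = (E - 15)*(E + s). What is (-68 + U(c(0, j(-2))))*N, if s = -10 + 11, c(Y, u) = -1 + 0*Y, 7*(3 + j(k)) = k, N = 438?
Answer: -29784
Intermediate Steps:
j(k) = -3 + k/7
c(Y, u) = -1 (c(Y, u) = -1 + 0 = -1)
s = 1
U(E) = (1 + E)*(-15 + E) (U(E) = (E - 15)*(E + 1) = (-15 + E)*(1 + E) = (1 + E)*(-15 + E))
(-68 + U(c(0, j(-2))))*N = (-68 + (-15 + (-1)² - 14*(-1)))*438 = (-68 + (-15 + 1 + 14))*438 = (-68 + 0)*438 = -68*438 = -29784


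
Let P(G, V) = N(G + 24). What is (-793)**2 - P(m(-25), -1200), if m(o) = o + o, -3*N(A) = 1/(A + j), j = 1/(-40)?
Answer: 1963895387/3123 ≈ 6.2885e+5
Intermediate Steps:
j = -1/40 ≈ -0.025000
N(A) = -1/(3*(-1/40 + A)) (N(A) = -1/(3*(A - 1/40)) = -1/(3*(-1/40 + A)))
m(o) = 2*o
P(G, V) = -40/(2877 + 120*G) (P(G, V) = -40/(-3 + 120*(G + 24)) = -40/(-3 + 120*(24 + G)) = -40/(-3 + (2880 + 120*G)) = -40/(2877 + 120*G))
(-793)**2 - P(m(-25), -1200) = (-793)**2 - (-40)/(2877 + 120*(2*(-25))) = 628849 - (-40)/(2877 + 120*(-50)) = 628849 - (-40)/(2877 - 6000) = 628849 - (-40)/(-3123) = 628849 - (-40)*(-1)/3123 = 628849 - 1*40/3123 = 628849 - 40/3123 = 1963895387/3123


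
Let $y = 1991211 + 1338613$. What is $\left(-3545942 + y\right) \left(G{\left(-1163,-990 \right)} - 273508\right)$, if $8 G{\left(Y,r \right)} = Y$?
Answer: $\frac{236565680393}{4} \approx 5.9141 \cdot 10^{10}$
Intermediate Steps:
$G{\left(Y,r \right)} = \frac{Y}{8}$
$y = 3329824$
$\left(-3545942 + y\right) \left(G{\left(-1163,-990 \right)} - 273508\right) = \left(-3545942 + 3329824\right) \left(\frac{1}{8} \left(-1163\right) - 273508\right) = - 216118 \left(- \frac{1163}{8} - 273508\right) = \left(-216118\right) \left(- \frac{2189227}{8}\right) = \frac{236565680393}{4}$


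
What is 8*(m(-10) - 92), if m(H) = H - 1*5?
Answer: -856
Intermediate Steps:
m(H) = -5 + H (m(H) = H - 5 = -5 + H)
8*(m(-10) - 92) = 8*((-5 - 10) - 92) = 8*(-15 - 92) = 8*(-107) = -856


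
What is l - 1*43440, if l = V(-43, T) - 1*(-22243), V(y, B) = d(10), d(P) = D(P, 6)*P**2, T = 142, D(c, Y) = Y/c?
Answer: -21137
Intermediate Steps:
d(P) = 6*P (d(P) = (6/P)*P**2 = 6*P)
V(y, B) = 60 (V(y, B) = 6*10 = 60)
l = 22303 (l = 60 - 1*(-22243) = 60 + 22243 = 22303)
l - 1*43440 = 22303 - 1*43440 = 22303 - 43440 = -21137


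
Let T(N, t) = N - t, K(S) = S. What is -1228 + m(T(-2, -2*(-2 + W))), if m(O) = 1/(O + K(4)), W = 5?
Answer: -9823/8 ≈ -1227.9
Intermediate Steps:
m(O) = 1/(4 + O) (m(O) = 1/(O + 4) = 1/(4 + O))
-1228 + m(T(-2, -2*(-2 + W))) = -1228 + 1/(4 + (-2 - (-2)*(-2 + 5))) = -1228 + 1/(4 + (-2 - (-2)*3)) = -1228 + 1/(4 + (-2 - 1*(-6))) = -1228 + 1/(4 + (-2 + 6)) = -1228 + 1/(4 + 4) = -1228 + 1/8 = -1228 + ⅛ = -9823/8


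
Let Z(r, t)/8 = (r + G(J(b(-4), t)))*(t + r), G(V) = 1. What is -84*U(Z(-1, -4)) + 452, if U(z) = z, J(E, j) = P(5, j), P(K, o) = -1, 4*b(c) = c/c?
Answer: 452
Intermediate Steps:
b(c) = ¼ (b(c) = (c/c)/4 = (¼)*1 = ¼)
J(E, j) = -1
Z(r, t) = 8*(1 + r)*(r + t) (Z(r, t) = 8*((r + 1)*(t + r)) = 8*((1 + r)*(r + t)) = 8*(1 + r)*(r + t))
-84*U(Z(-1, -4)) + 452 = -84*(8*(-1) + 8*(-4) + 8*(-1)² + 8*(-1)*(-4)) + 452 = -84*(-8 - 32 + 8*1 + 32) + 452 = -84*(-8 - 32 + 8 + 32) + 452 = -84*0 + 452 = 0 + 452 = 452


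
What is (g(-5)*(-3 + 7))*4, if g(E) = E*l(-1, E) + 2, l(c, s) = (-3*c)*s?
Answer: 1232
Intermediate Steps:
l(c, s) = -3*c*s
g(E) = 2 + 3*E² (g(E) = E*(-3*(-1)*E) + 2 = E*(3*E) + 2 = 3*E² + 2 = 2 + 3*E²)
(g(-5)*(-3 + 7))*4 = ((2 + 3*(-5)²)*(-3 + 7))*4 = ((2 + 3*25)*4)*4 = ((2 + 75)*4)*4 = (77*4)*4 = 308*4 = 1232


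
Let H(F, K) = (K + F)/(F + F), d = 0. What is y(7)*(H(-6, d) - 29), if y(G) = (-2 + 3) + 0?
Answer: -57/2 ≈ -28.500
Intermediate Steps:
H(F, K) = (F + K)/(2*F) (H(F, K) = (F + K)/((2*F)) = (F + K)*(1/(2*F)) = (F + K)/(2*F))
y(G) = 1 (y(G) = 1 + 0 = 1)
y(7)*(H(-6, d) - 29) = 1*((½)*(-6 + 0)/(-6) - 29) = 1*((½)*(-⅙)*(-6) - 29) = 1*(½ - 29) = 1*(-57/2) = -57/2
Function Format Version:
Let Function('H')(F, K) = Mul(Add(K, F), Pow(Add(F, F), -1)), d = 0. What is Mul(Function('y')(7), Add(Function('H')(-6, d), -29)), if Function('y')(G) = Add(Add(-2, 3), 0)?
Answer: Rational(-57, 2) ≈ -28.500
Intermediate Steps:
Function('H')(F, K) = Mul(Rational(1, 2), Pow(F, -1), Add(F, K)) (Function('H')(F, K) = Mul(Add(F, K), Pow(Mul(2, F), -1)) = Mul(Add(F, K), Mul(Rational(1, 2), Pow(F, -1))) = Mul(Rational(1, 2), Pow(F, -1), Add(F, K)))
Function('y')(G) = 1 (Function('y')(G) = Add(1, 0) = 1)
Mul(Function('y')(7), Add(Function('H')(-6, d), -29)) = Mul(1, Add(Mul(Rational(1, 2), Pow(-6, -1), Add(-6, 0)), -29)) = Mul(1, Add(Mul(Rational(1, 2), Rational(-1, 6), -6), -29)) = Mul(1, Add(Rational(1, 2), -29)) = Mul(1, Rational(-57, 2)) = Rational(-57, 2)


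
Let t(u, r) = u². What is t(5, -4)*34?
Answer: 850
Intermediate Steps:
t(5, -4)*34 = 5²*34 = 25*34 = 850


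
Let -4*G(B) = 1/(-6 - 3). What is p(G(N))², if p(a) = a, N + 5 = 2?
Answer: 1/1296 ≈ 0.00077160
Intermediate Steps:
N = -3 (N = -5 + 2 = -3)
G(B) = 1/36 (G(B) = -1/(4*(-6 - 3)) = -¼/(-9) = -¼*(-⅑) = 1/36)
p(G(N))² = (1/36)² = 1/1296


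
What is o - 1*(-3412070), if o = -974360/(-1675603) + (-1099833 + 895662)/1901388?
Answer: 3623586357149542349/1061990478988 ≈ 3.4121e+6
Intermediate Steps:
o = 503508957189/1061990478988 (o = -974360*(-1/1675603) - 204171*1/1901388 = 974360/1675603 - 68057/633796 = 503508957189/1061990478988 ≈ 0.47412)
o - 1*(-3412070) = 503508957189/1061990478988 - 1*(-3412070) = 503508957189/1061990478988 + 3412070 = 3623586357149542349/1061990478988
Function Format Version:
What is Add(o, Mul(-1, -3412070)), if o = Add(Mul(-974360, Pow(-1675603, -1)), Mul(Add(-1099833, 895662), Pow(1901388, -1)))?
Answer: Rational(3623586357149542349, 1061990478988) ≈ 3.4121e+6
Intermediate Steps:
o = Rational(503508957189, 1061990478988) (o = Add(Mul(-974360, Rational(-1, 1675603)), Mul(-204171, Rational(1, 1901388))) = Add(Rational(974360, 1675603), Rational(-68057, 633796)) = Rational(503508957189, 1061990478988) ≈ 0.47412)
Add(o, Mul(-1, -3412070)) = Add(Rational(503508957189, 1061990478988), Mul(-1, -3412070)) = Add(Rational(503508957189, 1061990478988), 3412070) = Rational(3623586357149542349, 1061990478988)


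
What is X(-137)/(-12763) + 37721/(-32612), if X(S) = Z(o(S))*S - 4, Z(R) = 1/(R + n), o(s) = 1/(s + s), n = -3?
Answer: -397336290781/342554784788 ≈ -1.1599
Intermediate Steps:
o(s) = 1/(2*s)
Z(R) = 1/(-3 + R) (Z(R) = 1/(R - 3) = 1/(-3 + R))
X(S) = -4 + S/(-3 + 1/(2*S)) (X(S) = S/(-3 + 1/(2*S)) - 4 = -4 + S/(-3 + 1/(2*S)))
X(-137)/(-12763) + 37721/(-32612) = (2*(2 - 1*(-137)**2 - 12*(-137))/(-1 + 6*(-137)))/(-12763) + 37721/(-32612) = (2*(2 - 1*18769 + 1644)/(-1 - 822))*(-1/12763) + 37721*(-1/32612) = (2*(2 - 18769 + 1644)/(-823))*(-1/12763) - 37721/32612 = (2*(-1/823)*(-17123))*(-1/12763) - 37721/32612 = (34246/823)*(-1/12763) - 37721/32612 = -34246/10503949 - 37721/32612 = -397336290781/342554784788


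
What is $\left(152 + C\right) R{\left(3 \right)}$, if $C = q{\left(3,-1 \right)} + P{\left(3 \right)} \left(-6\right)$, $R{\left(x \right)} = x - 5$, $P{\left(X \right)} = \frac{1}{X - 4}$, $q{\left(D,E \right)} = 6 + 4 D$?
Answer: $-352$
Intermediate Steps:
$P{\left(X \right)} = \frac{1}{-4 + X}$
$R{\left(x \right)} = -5 + x$
$C = 24$ ($C = \left(6 + 4 \cdot 3\right) + \frac{1}{-4 + 3} \left(-6\right) = \left(6 + 12\right) + \frac{1}{-1} \left(-6\right) = 18 - -6 = 18 + 6 = 24$)
$\left(152 + C\right) R{\left(3 \right)} = \left(152 + 24\right) \left(-5 + 3\right) = 176 \left(-2\right) = -352$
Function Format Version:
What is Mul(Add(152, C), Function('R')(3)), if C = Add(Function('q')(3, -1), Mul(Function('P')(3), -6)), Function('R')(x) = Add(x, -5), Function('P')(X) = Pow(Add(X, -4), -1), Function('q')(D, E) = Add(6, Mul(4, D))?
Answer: -352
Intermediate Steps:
Function('P')(X) = Pow(Add(-4, X), -1)
Function('R')(x) = Add(-5, x)
C = 24 (C = Add(Add(6, Mul(4, 3)), Mul(Pow(Add(-4, 3), -1), -6)) = Add(Add(6, 12), Mul(Pow(-1, -1), -6)) = Add(18, Mul(-1, -6)) = Add(18, 6) = 24)
Mul(Add(152, C), Function('R')(3)) = Mul(Add(152, 24), Add(-5, 3)) = Mul(176, -2) = -352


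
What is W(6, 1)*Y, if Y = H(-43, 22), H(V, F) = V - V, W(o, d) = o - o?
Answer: 0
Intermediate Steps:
W(o, d) = 0
H(V, F) = 0
Y = 0
W(6, 1)*Y = 0*0 = 0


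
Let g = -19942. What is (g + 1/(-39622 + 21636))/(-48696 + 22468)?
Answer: 358676813/471736808 ≈ 0.76033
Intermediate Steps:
(g + 1/(-39622 + 21636))/(-48696 + 22468) = (-19942 + 1/(-39622 + 21636))/(-48696 + 22468) = (-19942 + 1/(-17986))/(-26228) = (-19942 - 1/17986)*(-1/26228) = -358676813/17986*(-1/26228) = 358676813/471736808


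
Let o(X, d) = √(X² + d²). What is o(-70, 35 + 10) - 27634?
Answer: -27634 + 5*√277 ≈ -27551.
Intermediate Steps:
o(-70, 35 + 10) - 27634 = √((-70)² + (35 + 10)²) - 27634 = √(4900 + 45²) - 27634 = √(4900 + 2025) - 27634 = √6925 - 27634 = 5*√277 - 27634 = -27634 + 5*√277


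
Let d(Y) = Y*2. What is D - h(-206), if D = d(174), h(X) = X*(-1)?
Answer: 142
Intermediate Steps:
h(X) = -X
d(Y) = 2*Y
D = 348 (D = 2*174 = 348)
D - h(-206) = 348 - (-1)*(-206) = 348 - 1*206 = 348 - 206 = 142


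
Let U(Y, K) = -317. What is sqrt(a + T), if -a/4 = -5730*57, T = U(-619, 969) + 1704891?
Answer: sqrt(3011014) ≈ 1735.2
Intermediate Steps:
T = 1704574 (T = -317 + 1704891 = 1704574)
a = 1306440 (a = -(-22920)*57 = -4*(-326610) = 1306440)
sqrt(a + T) = sqrt(1306440 + 1704574) = sqrt(3011014)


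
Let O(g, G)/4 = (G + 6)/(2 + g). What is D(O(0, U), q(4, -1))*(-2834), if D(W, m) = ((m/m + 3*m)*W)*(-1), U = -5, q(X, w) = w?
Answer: -11336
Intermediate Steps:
O(g, G) = 4*(6 + G)/(2 + g) (O(g, G) = 4*((G + 6)/(2 + g)) = 4*((6 + G)/(2 + g)) = 4*(6 + G)/(2 + g))
D(W, m) = -W*(1 + 3*m) (D(W, m) = ((1 + 3*m)*W)*(-1) = (W*(1 + 3*m))*(-1) = -W*(1 + 3*m))
D(O(0, U), q(4, -1))*(-2834) = -4*(6 - 5)/(2 + 0)*(1 + 3*(-1))*(-2834) = -4*1/2*(1 - 3)*(-2834) = -1*4*(½)*1*(-2)*(-2834) = -1*2*(-2)*(-2834) = 4*(-2834) = -11336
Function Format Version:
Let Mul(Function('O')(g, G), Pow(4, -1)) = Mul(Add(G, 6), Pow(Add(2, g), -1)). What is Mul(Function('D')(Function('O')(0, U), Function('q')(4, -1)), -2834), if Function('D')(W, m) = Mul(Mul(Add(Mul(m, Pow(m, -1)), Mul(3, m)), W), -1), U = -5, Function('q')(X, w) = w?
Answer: -11336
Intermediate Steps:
Function('O')(g, G) = Mul(4, Pow(Add(2, g), -1), Add(6, G)) (Function('O')(g, G) = Mul(4, Mul(Add(G, 6), Pow(Add(2, g), -1))) = Mul(4, Mul(Add(6, G), Pow(Add(2, g), -1))) = Mul(4, Mul(Pow(Add(2, g), -1), Add(6, G))) = Mul(4, Pow(Add(2, g), -1), Add(6, G)))
Function('D')(W, m) = Mul(-1, W, Add(1, Mul(3, m))) (Function('D')(W, m) = Mul(Mul(Add(1, Mul(3, m)), W), -1) = Mul(Mul(W, Add(1, Mul(3, m))), -1) = Mul(-1, W, Add(1, Mul(3, m))))
Mul(Function('D')(Function('O')(0, U), Function('q')(4, -1)), -2834) = Mul(Mul(-1, Mul(4, Pow(Add(2, 0), -1), Add(6, -5)), Add(1, Mul(3, -1))), -2834) = Mul(Mul(-1, Mul(4, Pow(2, -1), 1), Add(1, -3)), -2834) = Mul(Mul(-1, Mul(4, Rational(1, 2), 1), -2), -2834) = Mul(Mul(-1, 2, -2), -2834) = Mul(4, -2834) = -11336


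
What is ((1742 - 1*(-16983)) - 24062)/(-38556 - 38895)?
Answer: 1779/25817 ≈ 0.068908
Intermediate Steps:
((1742 - 1*(-16983)) - 24062)/(-38556 - 38895) = ((1742 + 16983) - 24062)/(-77451) = (18725 - 24062)*(-1/77451) = -5337*(-1/77451) = 1779/25817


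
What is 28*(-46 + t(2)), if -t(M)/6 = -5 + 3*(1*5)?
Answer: -2968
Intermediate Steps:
t(M) = -60 (t(M) = -6*(-5 + 3*(1*5)) = -6*(-5 + 3*5) = -6*(-5 + 15) = -6*10 = -60)
28*(-46 + t(2)) = 28*(-46 - 60) = 28*(-106) = -2968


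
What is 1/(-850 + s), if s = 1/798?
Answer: -798/678299 ≈ -0.0011765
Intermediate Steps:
s = 1/798 ≈ 0.0012531
1/(-850 + s) = 1/(-850 + 1/798) = 1/(-678299/798) = -798/678299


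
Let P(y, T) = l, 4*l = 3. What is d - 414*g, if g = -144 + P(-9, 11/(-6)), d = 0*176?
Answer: 118611/2 ≈ 59306.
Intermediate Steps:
l = ¾ (l = (¼)*3 = ¾ ≈ 0.75000)
P(y, T) = ¾
d = 0
g = -573/4 (g = -144 + ¾ = -573/4 ≈ -143.25)
d - 414*g = 0 - 414*(-573/4) = 0 + 118611/2 = 118611/2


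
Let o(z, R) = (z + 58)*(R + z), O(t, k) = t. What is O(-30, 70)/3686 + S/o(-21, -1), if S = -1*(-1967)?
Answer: -3637391/1500202 ≈ -2.4246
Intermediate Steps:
o(z, R) = (58 + z)*(R + z)
S = 1967
O(-30, 70)/3686 + S/o(-21, -1) = -30/3686 + 1967/((-21)² + 58*(-1) + 58*(-21) - 1*(-21)) = -30*1/3686 + 1967/(441 - 58 - 1218 + 21) = -15/1843 + 1967/(-814) = -15/1843 + 1967*(-1/814) = -15/1843 - 1967/814 = -3637391/1500202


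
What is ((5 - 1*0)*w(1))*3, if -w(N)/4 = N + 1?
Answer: -120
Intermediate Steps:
w(N) = -4 - 4*N (w(N) = -4*(N + 1) = -4*(1 + N) = -4 - 4*N)
((5 - 1*0)*w(1))*3 = ((5 - 1*0)*(-4 - 4*1))*3 = ((5 + 0)*(-4 - 4))*3 = (5*(-8))*3 = -40*3 = -120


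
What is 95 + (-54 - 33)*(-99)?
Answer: 8708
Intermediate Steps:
95 + (-54 - 33)*(-99) = 95 - 87*(-99) = 95 + 8613 = 8708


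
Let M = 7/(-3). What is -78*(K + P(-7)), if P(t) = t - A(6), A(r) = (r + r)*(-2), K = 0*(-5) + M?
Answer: -1144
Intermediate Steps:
M = -7/3 (M = 7*(-⅓) = -7/3 ≈ -2.3333)
K = -7/3 (K = 0*(-5) - 7/3 = 0 - 7/3 = -7/3 ≈ -2.3333)
A(r) = -4*r (A(r) = (2*r)*(-2) = -4*r)
P(t) = 24 + t (P(t) = t - (-4)*6 = t - 1*(-24) = t + 24 = 24 + t)
-78*(K + P(-7)) = -78*(-7/3 + (24 - 7)) = -78*(-7/3 + 17) = -78*44/3 = -1144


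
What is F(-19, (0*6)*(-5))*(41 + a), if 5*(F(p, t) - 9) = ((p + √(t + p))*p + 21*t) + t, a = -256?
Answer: -17458 + 817*I*√19 ≈ -17458.0 + 3561.2*I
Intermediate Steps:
F(p, t) = 9 + 22*t/5 + p*(p + √(p + t))/5 (F(p, t) = 9 + (((p + √(t + p))*p + 21*t) + t)/5 = 9 + (((p + √(p + t))*p + 21*t) + t)/5 = 9 + ((p*(p + √(p + t)) + 21*t) + t)/5 = 9 + ((21*t + p*(p + √(p + t))) + t)/5 = 9 + (22*t + p*(p + √(p + t)))/5 = 9 + (22*t/5 + p*(p + √(p + t))/5) = 9 + 22*t/5 + p*(p + √(p + t))/5)
F(-19, (0*6)*(-5))*(41 + a) = (9 + (⅕)*(-19)² + 22*((0*6)*(-5))/5 + (⅕)*(-19)*√(-19 + (0*6)*(-5)))*(41 - 256) = (9 + (⅕)*361 + 22*(0*(-5))/5 + (⅕)*(-19)*√(-19 + 0*(-5)))*(-215) = (9 + 361/5 + (22/5)*0 + (⅕)*(-19)*√(-19 + 0))*(-215) = (9 + 361/5 + 0 + (⅕)*(-19)*√(-19))*(-215) = (9 + 361/5 + 0 + (⅕)*(-19)*(I*√19))*(-215) = (9 + 361/5 + 0 - 19*I*√19/5)*(-215) = (406/5 - 19*I*√19/5)*(-215) = -17458 + 817*I*√19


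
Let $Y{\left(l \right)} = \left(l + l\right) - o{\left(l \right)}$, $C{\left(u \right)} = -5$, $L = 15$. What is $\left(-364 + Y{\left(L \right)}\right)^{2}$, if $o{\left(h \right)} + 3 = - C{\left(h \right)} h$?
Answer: $164836$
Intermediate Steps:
$o{\left(h \right)} = -3 + 5 h$ ($o{\left(h \right)} = -3 - - 5 h = -3 + 5 h$)
$Y{\left(l \right)} = 3 - 3 l$ ($Y{\left(l \right)} = \left(l + l\right) - \left(-3 + 5 l\right) = 2 l - \left(-3 + 5 l\right) = 3 - 3 l$)
$\left(-364 + Y{\left(L \right)}\right)^{2} = \left(-364 + \left(3 - 45\right)\right)^{2} = \left(-364 - 42\right)^{2} = \left(-406\right)^{2} = 164836$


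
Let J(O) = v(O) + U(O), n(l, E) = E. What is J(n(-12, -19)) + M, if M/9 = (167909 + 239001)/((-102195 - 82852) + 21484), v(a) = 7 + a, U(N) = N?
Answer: -2910881/54521 ≈ -53.390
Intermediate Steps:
M = -1220730/54521 (M = 9*((167909 + 239001)/((-102195 - 82852) + 21484)) = 9*(406910/(-185047 + 21484)) = 9*(406910/(-163563)) = 9*(406910*(-1/163563)) = 9*(-406910/163563) = -1220730/54521 ≈ -22.390)
J(O) = 7 + 2*O (J(O) = (7 + O) + O = 7 + 2*O)
J(n(-12, -19)) + M = (7 + 2*(-19)) - 1220730/54521 = (7 - 38) - 1220730/54521 = -31 - 1220730/54521 = -2910881/54521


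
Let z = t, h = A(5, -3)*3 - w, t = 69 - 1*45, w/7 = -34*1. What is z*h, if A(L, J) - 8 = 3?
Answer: 6504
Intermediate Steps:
A(L, J) = 11 (A(L, J) = 8 + 3 = 11)
w = -238 (w = 7*(-34*1) = 7*(-34) = -238)
t = 24 (t = 69 - 45 = 24)
h = 271 (h = 11*3 - 1*(-238) = 33 + 238 = 271)
z = 24
z*h = 24*271 = 6504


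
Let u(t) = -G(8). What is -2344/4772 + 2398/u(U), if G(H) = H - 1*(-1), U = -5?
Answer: -2866088/10737 ≈ -266.94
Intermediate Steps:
G(H) = 1 + H (G(H) = H + 1 = 1 + H)
u(t) = -9 (u(t) = -(1 + 8) = -1*9 = -9)
-2344/4772 + 2398/u(U) = -2344/4772 + 2398/(-9) = -2344*1/4772 + 2398*(-⅑) = -586/1193 - 2398/9 = -2866088/10737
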